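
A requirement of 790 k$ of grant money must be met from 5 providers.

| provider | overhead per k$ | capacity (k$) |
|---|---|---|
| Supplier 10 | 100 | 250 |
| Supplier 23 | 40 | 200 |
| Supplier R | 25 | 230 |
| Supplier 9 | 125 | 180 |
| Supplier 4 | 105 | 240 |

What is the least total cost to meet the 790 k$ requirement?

Cheapest first:
Supplier R (25): use full 230 → 560 k$ to go.
Supplier 23 at 40: take all 200 k$ → 360 still needed.
Supplier 10 at 100: take all 250 k$ → 110 still needed.
Take 110 from Supplier 4 at 105 to finish.
Supplier 9: unused.
Cost = 230×25 + 200×40 + 250×100 + 110×105 = 50300.

50300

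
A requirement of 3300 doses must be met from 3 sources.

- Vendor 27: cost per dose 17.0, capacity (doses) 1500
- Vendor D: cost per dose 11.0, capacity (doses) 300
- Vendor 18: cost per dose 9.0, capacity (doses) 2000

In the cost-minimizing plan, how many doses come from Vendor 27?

1000

Fill from the cheapest source first.
Vendor 18 at 9.0: take all 2000 doses → 1300 still needed.
Take 300 from Vendor D at 11.0 → need 1000 more.
Vendor 27 at 17.0: take 1000 of its 1500 → requirement met.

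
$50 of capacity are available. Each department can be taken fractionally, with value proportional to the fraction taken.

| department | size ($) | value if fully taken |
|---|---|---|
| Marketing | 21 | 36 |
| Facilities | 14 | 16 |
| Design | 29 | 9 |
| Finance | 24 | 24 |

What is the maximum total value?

Sort by value density: Marketing 36/21≈1.71, Facilities 16/14≈1.14, Finance 24/24≈1, Design 9/29≈0.31.
Marketing: take in full, 21 $ for value 36 → 29 left.
Facilities: take in full, 14 $ for value 16 → 15 left.
Fill the last 15 $ with part of Finance: 15/24 of it earns 15.
Total value = 67.

67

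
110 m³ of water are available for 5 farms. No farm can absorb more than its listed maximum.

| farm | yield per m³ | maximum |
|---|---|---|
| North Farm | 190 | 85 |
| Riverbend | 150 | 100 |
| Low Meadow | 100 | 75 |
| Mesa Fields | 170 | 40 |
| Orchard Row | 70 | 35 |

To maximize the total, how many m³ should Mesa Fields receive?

Rank by yield per m³: North Farm 190 > Mesa Fields 170 > Riverbend 150 > Low Meadow 100 > Orchard Row 70.
North Farm takes 85 to reach its cap of 85 ; 25 left.
Mesa Fields: +25 (room for 40) → 25. Pool exhausted.

25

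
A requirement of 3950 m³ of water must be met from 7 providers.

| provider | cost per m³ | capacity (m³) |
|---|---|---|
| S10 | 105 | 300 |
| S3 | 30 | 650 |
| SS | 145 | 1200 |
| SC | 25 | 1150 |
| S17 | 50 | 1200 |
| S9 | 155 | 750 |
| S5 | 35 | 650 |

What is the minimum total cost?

Fill from the cheapest provider first.
SC (25): use full 1150 → 2800 m³ to go.
S3 at 30: take all 650 m³ → 2150 still needed.
Take 650 from S5 at 35 → need 1500 more.
S17 (50): use full 1200 → 300 m³ to go.
S10 (105): use full 300 → 0 m³ to go.
SS, S9: unused.
Cost = 1150×25 + 650×30 + 650×35 + 1200×50 + 300×105 = 162500.

162500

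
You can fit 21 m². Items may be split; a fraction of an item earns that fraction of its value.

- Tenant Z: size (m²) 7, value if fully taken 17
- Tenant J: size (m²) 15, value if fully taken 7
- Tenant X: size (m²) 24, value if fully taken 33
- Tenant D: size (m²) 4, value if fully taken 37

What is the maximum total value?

Best value per unit of size first: Tenant D 37/4≈9.25, Tenant Z 17/7≈2.43, Tenant X 33/24≈1.38, Tenant J 7/15≈0.467.
Take all of Tenant D (4 m², value 37) ; 17 m² left.
Take all of Tenant Z (7 m², value 17) ; 10 m² left.
Fill the last 10 m² with part of Tenant X: 10/24 of it earns 13.75.
Total value = 67.75.

67.75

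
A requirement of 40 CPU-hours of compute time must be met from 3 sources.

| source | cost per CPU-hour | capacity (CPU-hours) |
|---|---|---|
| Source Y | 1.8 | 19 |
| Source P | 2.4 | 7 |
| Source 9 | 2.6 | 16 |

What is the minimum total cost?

87.4

Cheapest first:
Source Y (1.8): use full 19 ; 21 CPU-hours to go.
Source P at 2.4: take all 7 CPU-hours ; 14 still needed.
Source 9 at 2.6: take 14 of its 16 ; requirement met.
Cost = 19×1.8 + 7×2.4 + 14×2.6 = 87.4.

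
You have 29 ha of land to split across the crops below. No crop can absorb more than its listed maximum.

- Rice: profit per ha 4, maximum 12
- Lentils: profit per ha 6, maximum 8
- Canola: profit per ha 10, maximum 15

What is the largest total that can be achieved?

Order the crops by profit per ha: Canola 10 > Lentils 6 > Rice 4.
Canola takes 15 to reach its cap of 15 → 14 left.
Lentils: +8 to 8 (cap) → 6 left.
Rice: +6 (room for 12) → 6. Pool exhausted.
Total = 4×6 + 6×8 + 10×15 = 222.

222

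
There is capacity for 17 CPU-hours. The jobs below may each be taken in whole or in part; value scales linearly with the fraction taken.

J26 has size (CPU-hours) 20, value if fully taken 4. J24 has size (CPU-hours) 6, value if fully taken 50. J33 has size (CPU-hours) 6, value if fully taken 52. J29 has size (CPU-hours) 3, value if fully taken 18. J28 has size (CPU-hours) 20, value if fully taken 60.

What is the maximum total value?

126

Rank by value-to-size ratio: J33 52/6≈8.67, J24 50/6≈8.33, J29 18/3≈6, J28 60/20≈3, J26 4/20≈0.2.
All 6 CPU-hours of J33 fit (value 52) → 11 remain.
J24: take in full, 6 CPU-hours for value 50 → 5 left.
Take all of J29 (3 CPU-hours, value 18) → 2 CPU-hours left.
Fill the last 2 CPU-hours with part of J28: 2/20 of it earns 6.
Total value = 126.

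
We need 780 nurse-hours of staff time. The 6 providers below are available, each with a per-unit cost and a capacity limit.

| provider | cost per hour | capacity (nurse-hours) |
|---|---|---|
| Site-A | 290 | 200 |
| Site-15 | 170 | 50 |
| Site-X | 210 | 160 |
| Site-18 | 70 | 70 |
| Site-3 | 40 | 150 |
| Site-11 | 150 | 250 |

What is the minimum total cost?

119500

Cheapest first:
Take 150 from Site-3 at 40 ; need 630 more.
Site-18 at 70: take all 70 nurse-hours ; 560 still needed.
Site-11 at 150: take all 250 nurse-hours ; 310 still needed.
Take 50 from Site-15 at 170 ; need 260 more.
Site-X (210): use full 160 ; 100 nurse-hours to go.
Take 100 from Site-A at 290 to finish.
Cost = 150×40 + 70×70 + 250×150 + 50×170 + 160×210 + 100×290 = 119500.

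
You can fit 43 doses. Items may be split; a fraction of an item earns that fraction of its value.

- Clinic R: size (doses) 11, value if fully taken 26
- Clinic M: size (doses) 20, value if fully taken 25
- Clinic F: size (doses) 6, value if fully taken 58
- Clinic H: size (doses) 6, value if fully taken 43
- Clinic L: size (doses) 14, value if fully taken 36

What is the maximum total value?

Best value per unit of size first: Clinic F 58/6≈9.67, Clinic H 43/6≈7.17, Clinic L 36/14≈2.57, Clinic R 26/11≈2.36, Clinic M 25/20≈1.25.
All 6 doses of Clinic F fit (value 58) ; 37 remain.
Take all of Clinic H (6 doses, value 43) ; 31 doses left.
All 14 doses of Clinic L fit (value 36) ; 17 remain.
All 11 doses of Clinic R fit (value 26) ; 6 remain.
Only 6 doses remain; take 6/20 of Clinic M for value 25×6/20 = 7.5.
Total value = 170.5.

170.5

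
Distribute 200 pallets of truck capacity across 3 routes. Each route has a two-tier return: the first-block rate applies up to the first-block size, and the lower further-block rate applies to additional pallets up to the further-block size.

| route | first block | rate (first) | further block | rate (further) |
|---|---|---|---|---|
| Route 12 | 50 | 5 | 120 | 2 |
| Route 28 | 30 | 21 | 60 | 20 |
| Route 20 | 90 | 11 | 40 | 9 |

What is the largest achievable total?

3000

Order all 6 blocks by rate: Route 28/tier1 21 > Route 28/tier2 20 > Route 20/tier1 11 > Route 20/tier2 9 > Route 12/tier1 5 > Route 12/tier2 2.
Route 28/tier1 (21): +30 — 170 left.
Fill Route 28 tier2 block (60 at 20) — 110 left.
Route 20 tier1 at 11: fill all 90 — 20 left.
Route 20/tier2: +20 of 40 at 9; pool empty.
Total = 21×30 + 20×60 + 11×90 + 9×20 = 3000.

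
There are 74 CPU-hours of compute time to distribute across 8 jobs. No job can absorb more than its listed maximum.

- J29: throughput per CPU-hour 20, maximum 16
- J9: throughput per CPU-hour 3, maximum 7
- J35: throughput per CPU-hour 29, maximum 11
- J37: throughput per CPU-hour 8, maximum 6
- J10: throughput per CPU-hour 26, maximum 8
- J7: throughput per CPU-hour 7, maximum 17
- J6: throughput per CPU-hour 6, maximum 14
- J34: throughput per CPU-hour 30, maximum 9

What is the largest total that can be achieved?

1326

Highest throughput per CPU-hour first: J34 30 > J35 29 > J10 26 > J29 20 > J37 8 > J7 7 > J6 6 > J9 3.
J34: +9 to 9 (cap) — 65 left.
J35 takes 11 to reach its cap of 11 — 54 left.
J10: +8 to 8 (cap) — 46 left.
Give J29 16 to hit its cap of 16 — 30 left.
J37 takes 6 to reach its cap of 6 — 24 left.
Give J7 17 to hit its cap of 17 — 7 left.
J6 has room for 14 but only 7 remain, so it gets 7.
Total = 20×16 + 29×11 + 8×6 + 26×8 + 7×17 + 6×7 + 30×9 = 1326.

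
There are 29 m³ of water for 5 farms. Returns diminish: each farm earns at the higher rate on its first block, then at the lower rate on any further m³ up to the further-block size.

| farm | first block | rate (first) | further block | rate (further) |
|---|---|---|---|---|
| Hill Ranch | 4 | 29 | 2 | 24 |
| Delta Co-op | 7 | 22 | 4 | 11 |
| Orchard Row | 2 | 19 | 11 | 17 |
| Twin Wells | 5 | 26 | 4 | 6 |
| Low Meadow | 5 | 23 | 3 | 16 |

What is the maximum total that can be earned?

669

Order all 10 blocks by rate: Hill Ranch/T1 29 > Twin Wells/T1 26 > Hill Ranch/T2 24 > Low Meadow/T1 23 > Delta Co-op/T1 22 > Orchard Row/T1 19 > Orchard Row/T2 17 > Low Meadow/T2 16 > Delta Co-op/T2 11 > Twin Wells/T2 6.
Hill Ranch/T1 (29): +4 → 25 left.
Twin Wells T1 at 26: fill all 5 → 20 left.
Hill Ranch T2 at 24: fill all 2 → 18 left.
Low Meadow T1 at 23: fill all 5 → 13 left.
Delta Co-op/T1 (22): +7 → 6 left.
Orchard Row/T1 (19): +2 → 4 left.
Orchard Row/T2: +4 of 11 at 17; pool empty.
Total = 29×4 + 26×5 + 24×2 + 23×5 + 22×7 + 19×2 + 17×4 = 669.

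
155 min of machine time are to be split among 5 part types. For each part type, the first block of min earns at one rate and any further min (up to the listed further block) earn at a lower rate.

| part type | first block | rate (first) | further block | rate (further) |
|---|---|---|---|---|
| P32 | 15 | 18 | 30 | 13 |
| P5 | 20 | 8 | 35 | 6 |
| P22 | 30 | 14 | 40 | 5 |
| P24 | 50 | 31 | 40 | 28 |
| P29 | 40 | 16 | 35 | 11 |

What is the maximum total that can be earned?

Rank every tier by rate: P24/first 31 > P24/second 28 > P32/first 18 > P29/first 16 > P22/first 14 > P32/second 13 > P29/second 11 > P5/first 8 > P5/second 6 > P22/second 5.
P24 first at 31: fill all 50 — 105 left.
P24 second at 28: fill all 40 — 65 left.
P32 first at 18: fill all 15 — 50 left.
P29 first at 16: fill all 40 — 10 left.
10 remain; put them into P22 first at 14.
Total = 31×50 + 28×40 + 18×15 + 16×40 + 14×10 = 3720.

3720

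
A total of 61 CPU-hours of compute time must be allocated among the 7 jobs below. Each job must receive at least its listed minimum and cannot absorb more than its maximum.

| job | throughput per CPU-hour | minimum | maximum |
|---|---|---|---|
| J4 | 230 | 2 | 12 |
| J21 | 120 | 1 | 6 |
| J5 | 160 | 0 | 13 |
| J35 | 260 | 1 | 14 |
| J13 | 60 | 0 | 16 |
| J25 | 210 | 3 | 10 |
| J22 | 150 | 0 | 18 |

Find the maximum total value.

12350

Meeting every minimum uses 2+1+0+1+0+3+0 = 7 CPU-hours, leaving 54.
Order the jobs by throughput per CPU-hour: J35 260 > J4 230 > J25 210 > J5 160 > J22 150 > J21 120 > J13 60.
J35: +13 to 14 (cap) ; 41 left.
J4 takes 10 more to reach its cap of 12 ; 31 left.
J25: +7 to 10 (cap) ; 24 left.
J5 takes 13 more to reach its cap of 13 ; 11 left.
Only 11 left; J22 takes them to reach 11.
Total = 230×12 + 120×1 + 160×13 + 260×14 + 210×10 + 150×11 = 12350.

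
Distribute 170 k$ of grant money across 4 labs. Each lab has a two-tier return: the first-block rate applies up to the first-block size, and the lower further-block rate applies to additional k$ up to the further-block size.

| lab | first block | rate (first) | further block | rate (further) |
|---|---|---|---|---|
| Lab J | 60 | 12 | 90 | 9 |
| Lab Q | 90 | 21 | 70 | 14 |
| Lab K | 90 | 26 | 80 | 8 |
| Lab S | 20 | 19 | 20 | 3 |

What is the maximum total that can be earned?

Rank every tier by rate: Lab K/T1 26 > Lab Q/T1 21 > Lab S/T1 19 > Lab Q/T2 14 > Lab J/T1 12 > Lab J/T2 9 > Lab K/T2 8 > Lab S/T2 3.
Lab K/T1 (26): +90 → 80 left.
Lab Q/T1: +80 of 90 at 21; pool empty.
Total = 26×90 + 21×80 = 4020.

4020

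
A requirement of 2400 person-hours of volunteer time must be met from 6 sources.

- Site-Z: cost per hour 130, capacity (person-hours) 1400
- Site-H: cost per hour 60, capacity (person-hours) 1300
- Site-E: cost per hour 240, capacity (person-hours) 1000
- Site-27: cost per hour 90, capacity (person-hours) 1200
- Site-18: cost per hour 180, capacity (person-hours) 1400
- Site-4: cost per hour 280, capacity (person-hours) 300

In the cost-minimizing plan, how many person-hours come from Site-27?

Cheapest first:
Site-H (60): use full 1300 — 1100 person-hours to go.
Take 1100 from Site-27 at 90 to finish.
Site-Z, Site-18, Site-E, Site-4: unused.

1100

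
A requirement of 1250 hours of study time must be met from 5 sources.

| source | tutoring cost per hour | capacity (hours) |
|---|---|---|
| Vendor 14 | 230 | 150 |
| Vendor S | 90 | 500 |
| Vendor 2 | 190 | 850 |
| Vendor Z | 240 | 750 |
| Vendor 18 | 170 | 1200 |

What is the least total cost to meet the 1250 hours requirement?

172500

Cheapest first:
Vendor S at 90: take all 500 hours ; 750 still needed.
Take 750 from Vendor 18 at 170 to finish.
Vendor 2, Vendor 14, Vendor Z: unused.
Cost = 500×90 + 750×170 = 172500.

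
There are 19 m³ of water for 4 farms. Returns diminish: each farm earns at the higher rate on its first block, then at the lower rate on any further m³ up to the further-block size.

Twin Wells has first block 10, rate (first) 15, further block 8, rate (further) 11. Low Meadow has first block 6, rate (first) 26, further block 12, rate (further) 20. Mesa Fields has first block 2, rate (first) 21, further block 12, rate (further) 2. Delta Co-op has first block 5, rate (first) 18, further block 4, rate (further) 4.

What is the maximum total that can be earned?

418

Treat each block as its own option and order by rate: Low Meadow/T1 26 > Mesa Fields/T1 21 > Low Meadow/T2 20 > Delta Co-op/T1 18 > Twin Wells/T1 15 > Twin Wells/T2 11 > Delta Co-op/T2 4 > Mesa Fields/T2 2.
Low Meadow T1 at 26: fill all 6 ; 13 left.
Mesa Fields T1 at 21: fill all 2 ; 11 left.
11 remain; put them into Low Meadow T2 at 20.
Total = 26×6 + 21×2 + 20×11 = 418.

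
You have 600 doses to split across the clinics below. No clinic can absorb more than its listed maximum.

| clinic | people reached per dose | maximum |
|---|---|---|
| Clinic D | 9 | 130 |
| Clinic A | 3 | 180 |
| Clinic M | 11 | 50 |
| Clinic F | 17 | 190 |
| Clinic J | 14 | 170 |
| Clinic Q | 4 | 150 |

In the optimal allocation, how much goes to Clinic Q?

60

Order the clinics by people reached per dose: Clinic F 17 > Clinic J 14 > Clinic M 11 > Clinic D 9 > Clinic Q 4 > Clinic A 3.
Clinic F: +190 to 190 (cap) → 410 left.
Give Clinic J 170 to hit its cap of 170 → 240 left.
Clinic M takes 50 to reach its cap of 50 → 190 left.
Give Clinic D 130 to hit its cap of 130 → 60 left.
Only 60 left; Clinic Q takes them to reach 60.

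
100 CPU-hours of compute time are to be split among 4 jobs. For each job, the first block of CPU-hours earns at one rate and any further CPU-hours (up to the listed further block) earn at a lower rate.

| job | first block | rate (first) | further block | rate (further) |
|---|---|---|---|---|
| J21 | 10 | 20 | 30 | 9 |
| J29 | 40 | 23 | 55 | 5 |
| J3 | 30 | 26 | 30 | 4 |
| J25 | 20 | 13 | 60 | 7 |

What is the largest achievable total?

Order all 8 blocks by rate: J3/first 26 > J29/first 23 > J21/first 20 > J25/first 13 > J21/second 9 > J25/second 7 > J29/second 5 > J3/second 4.
J3/first (26): +30 — 70 left.
Fill J29 first block (40 at 23) — 30 left.
Fill J21 first block (10 at 20) — 20 left.
J25 first at 13: fill all 20 — 0 left.
Total = 26×30 + 23×40 + 20×10 + 13×20 = 2160.

2160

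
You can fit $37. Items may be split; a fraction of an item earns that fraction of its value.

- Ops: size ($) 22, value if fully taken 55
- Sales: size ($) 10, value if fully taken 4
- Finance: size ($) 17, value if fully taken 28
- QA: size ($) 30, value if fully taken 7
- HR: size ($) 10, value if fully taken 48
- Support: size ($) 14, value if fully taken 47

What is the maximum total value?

Rank by value-to-size ratio: HR 48/10≈4.8, Support 47/14≈3.36, Ops 55/22≈2.5, Finance 28/17≈1.65, Sales 4/10≈0.4, QA 7/30≈0.233.
HR: take in full, 10 $ for value 48 → 27 left.
All 14 $ of Support fit (value 47) → 13 remain.
Only 13 $ remain; take 13/22 of Ops for value 55×13/22 = 32.5.
Total value = 127.5.

127.5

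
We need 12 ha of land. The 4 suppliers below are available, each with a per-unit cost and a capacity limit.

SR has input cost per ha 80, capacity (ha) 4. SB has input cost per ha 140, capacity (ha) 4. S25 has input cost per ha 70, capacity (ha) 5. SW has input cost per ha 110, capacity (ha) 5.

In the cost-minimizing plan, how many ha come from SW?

Use suppliers in increasing cost order.
S25 at 70: take all 5 ha ; 7 still needed.
Take 4 from SR at 80 ; need 3 more.
SW at 110: take 3 of its 5 ; requirement met.
SB: unused.

3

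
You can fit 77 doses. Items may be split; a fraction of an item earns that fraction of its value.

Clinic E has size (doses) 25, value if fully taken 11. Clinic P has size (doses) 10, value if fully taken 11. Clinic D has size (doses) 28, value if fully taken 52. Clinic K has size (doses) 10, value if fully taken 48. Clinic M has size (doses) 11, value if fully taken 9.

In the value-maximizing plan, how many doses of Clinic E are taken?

18

Rank by value-to-size ratio: Clinic K 48/10≈4.8, Clinic D 52/28≈1.86, Clinic P 11/10≈1.1, Clinic M 9/11≈0.818, Clinic E 11/25≈0.44.
Take all of Clinic K (10 doses, value 48) — 67 doses left.
Clinic D: take in full, 28 doses for value 52 — 39 left.
Take all of Clinic P (10 doses, value 11) — 29 doses left.
Clinic M: take in full, 11 doses for value 9 — 18 left.
18 doses left: a 18/25 share of Clinic E gives 11×18/25 = 7.92.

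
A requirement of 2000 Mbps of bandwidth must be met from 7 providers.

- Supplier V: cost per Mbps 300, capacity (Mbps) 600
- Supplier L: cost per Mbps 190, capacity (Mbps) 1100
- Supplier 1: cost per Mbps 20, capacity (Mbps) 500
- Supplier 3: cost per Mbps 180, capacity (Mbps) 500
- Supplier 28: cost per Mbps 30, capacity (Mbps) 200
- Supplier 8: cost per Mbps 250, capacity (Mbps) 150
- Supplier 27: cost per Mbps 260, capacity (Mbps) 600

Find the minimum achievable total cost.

Cheapest first:
Take 500 from Supplier 1 at 20 → need 1500 more.
Supplier 28 (30): use full 200 → 1300 Mbps to go.
Supplier 3 (180): use full 500 → 800 Mbps to go.
Supplier L (190): take the remaining 800 → done.
Supplier 8, Supplier 27, Supplier V: unused.
Cost = 500×20 + 200×30 + 500×180 + 800×190 = 258000.

258000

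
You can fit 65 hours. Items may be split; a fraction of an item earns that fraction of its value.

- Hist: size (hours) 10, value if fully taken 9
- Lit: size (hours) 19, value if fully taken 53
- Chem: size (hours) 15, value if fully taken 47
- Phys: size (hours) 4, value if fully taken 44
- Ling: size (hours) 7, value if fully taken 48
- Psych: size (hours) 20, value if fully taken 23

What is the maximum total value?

Best value per unit of size first: Phys 44/4≈11, Ling 48/7≈6.86, Chem 47/15≈3.13, Lit 53/19≈2.79, Psych 23/20≈1.15, Hist 9/10≈0.9.
Take all of Phys (4 hours, value 44) → 61 hours left.
Ling: take in full, 7 hours for value 48 → 54 left.
Take all of Chem (15 hours, value 47) → 39 hours left.
Take all of Lit (19 hours, value 53) → 20 hours left.
All 20 hours of Psych fit (value 23) → 0 remain.
Total value = 215.

215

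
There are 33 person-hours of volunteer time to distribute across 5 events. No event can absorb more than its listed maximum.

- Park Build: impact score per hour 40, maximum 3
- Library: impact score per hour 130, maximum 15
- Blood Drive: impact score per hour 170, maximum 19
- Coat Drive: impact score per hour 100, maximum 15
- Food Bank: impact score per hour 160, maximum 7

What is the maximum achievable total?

Rank by impact score per hour: Blood Drive 170 > Food Bank 160 > Library 130 > Coat Drive 100 > Park Build 40.
Give Blood Drive 19 to hit its cap of 19 — 14 left.
Food Bank: +7 to 7 (cap) — 7 left.
Library has room for 15 but only 7 remain, so it gets 7.
Total = 130×7 + 170×19 + 160×7 = 5260.

5260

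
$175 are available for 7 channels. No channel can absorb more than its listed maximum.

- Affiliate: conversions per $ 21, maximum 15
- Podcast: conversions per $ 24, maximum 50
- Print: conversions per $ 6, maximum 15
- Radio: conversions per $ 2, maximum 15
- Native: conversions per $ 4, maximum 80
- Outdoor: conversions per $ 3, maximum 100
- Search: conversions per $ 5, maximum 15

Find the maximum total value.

2000

Order the channels by conversions per $: Podcast 24 > Affiliate 21 > Print 6 > Search 5 > Native 4 > Outdoor 3 > Radio 2.
Podcast takes 50 to reach its cap of 50 → 125 left.
Affiliate: +15 to 15 (cap) → 110 left.
Print takes 15 to reach its cap of 15 → 95 left.
Search: +15 to 15 (cap) → 80 left.
Give Native 80 to hit its cap of 80 → 0 left.
Total = 21×15 + 24×50 + 6×15 + 4×80 + 5×15 = 2000.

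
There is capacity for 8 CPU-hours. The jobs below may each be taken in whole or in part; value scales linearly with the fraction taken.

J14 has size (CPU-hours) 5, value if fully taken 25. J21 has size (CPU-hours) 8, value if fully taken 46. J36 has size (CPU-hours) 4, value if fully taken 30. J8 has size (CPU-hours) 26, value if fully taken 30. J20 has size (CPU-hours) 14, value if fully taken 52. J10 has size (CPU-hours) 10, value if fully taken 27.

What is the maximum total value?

53

Rank by value-to-size ratio: J36 30/4≈7.5, J21 46/8≈5.75, J14 25/5≈5, J20 52/14≈3.71, J10 27/10≈2.7, J8 30/26≈1.15.
Take all of J36 (4 CPU-hours, value 30) → 4 CPU-hours left.
4 CPU-hours left: a 4/8 share of J21 gives 46×4/8 = 23.
Total value = 53.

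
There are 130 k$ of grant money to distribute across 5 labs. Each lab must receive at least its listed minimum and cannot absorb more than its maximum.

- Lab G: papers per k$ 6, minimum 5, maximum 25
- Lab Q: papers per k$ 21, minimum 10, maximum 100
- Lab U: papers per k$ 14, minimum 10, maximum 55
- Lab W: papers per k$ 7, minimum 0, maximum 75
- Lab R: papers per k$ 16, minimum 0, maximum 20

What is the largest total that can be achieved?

Meeting every minimum uses 5+10+10+0+0 = 25 k$, leaving 105.
Rank by papers per k$: Lab Q 21 > Lab R 16 > Lab U 14 > Lab W 7 > Lab G 6.
Lab Q: +90 to 100 (cap) — 15 left.
Lab R: +15 (room for 20) → 15. Pool exhausted.
Total = 6×5 + 21×100 + 14×10 + 16×15 = 2510.

2510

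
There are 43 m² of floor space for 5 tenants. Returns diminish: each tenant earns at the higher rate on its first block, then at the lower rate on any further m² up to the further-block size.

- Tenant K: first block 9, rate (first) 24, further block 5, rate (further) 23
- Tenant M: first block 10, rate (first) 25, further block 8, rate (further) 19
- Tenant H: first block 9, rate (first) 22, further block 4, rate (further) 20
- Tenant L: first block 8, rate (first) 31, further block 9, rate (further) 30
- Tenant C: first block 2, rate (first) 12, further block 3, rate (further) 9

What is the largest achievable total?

Rank every tier by rate: Tenant L/T1 31 > Tenant L/T2 30 > Tenant M/T1 25 > Tenant K/T1 24 > Tenant K/T2 23 > Tenant H/T1 22 > Tenant H/T2 20 > Tenant M/T2 19 > Tenant C/T1 12 > Tenant C/T2 9.
Tenant L T1 at 31: fill all 8 → 35 left.
Fill Tenant L T2 block (9 at 30) → 26 left.
Tenant M T1 at 25: fill all 10 → 16 left.
Tenant K/T1 (24): +9 → 7 left.
Tenant K T2 at 23: fill all 5 → 2 left.
Tenant H/T1: +2 of 9 at 22; pool empty.
Total = 31×8 + 30×9 + 25×10 + 24×9 + 23×5 + 22×2 = 1143.

1143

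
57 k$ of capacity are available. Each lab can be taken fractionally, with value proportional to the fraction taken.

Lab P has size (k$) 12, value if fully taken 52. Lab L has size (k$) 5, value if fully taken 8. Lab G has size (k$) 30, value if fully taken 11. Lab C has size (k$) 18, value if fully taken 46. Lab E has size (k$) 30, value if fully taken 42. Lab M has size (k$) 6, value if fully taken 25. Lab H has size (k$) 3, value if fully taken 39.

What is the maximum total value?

188.2

Rank by value-to-size ratio: Lab H 39/3≈13, Lab P 52/12≈4.33, Lab M 25/6≈4.17, Lab C 46/18≈2.56, Lab L 8/5≈1.6, Lab E 42/30≈1.4, Lab G 11/30≈0.367.
All 3 k$ of Lab H fit (value 39) ; 54 remain.
All 12 k$ of Lab P fit (value 52) ; 42 remain.
Lab M: take in full, 6 k$ for value 25 ; 36 left.
All 18 k$ of Lab C fit (value 46) ; 18 remain.
Take all of Lab L (5 k$, value 8) ; 13 k$ left.
Only 13 k$ remain; take 13/30 of Lab E for value 42×13/30 = 18.2.
Total value = 188.2.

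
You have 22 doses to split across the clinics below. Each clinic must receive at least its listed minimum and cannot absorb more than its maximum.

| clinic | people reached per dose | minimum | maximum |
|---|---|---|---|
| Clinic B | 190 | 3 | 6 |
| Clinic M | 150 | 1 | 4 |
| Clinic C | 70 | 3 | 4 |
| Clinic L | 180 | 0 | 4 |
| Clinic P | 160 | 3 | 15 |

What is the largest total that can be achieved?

Meeting every minimum uses 3+1+3+0+3 = 10 doses, leaving 12.
Highest people reached per dose first: Clinic B 190 > Clinic L 180 > Clinic P 160 > Clinic M 150 > Clinic C 70.
Give Clinic B 3 more to hit its cap of 6 ; 9 left.
Clinic L: +4 to 4 (cap) ; 5 left.
Only 5 left; Clinic P takes them to reach 8.
Total = 190×6 + 150×1 + 70×3 + 180×4 + 160×8 = 3500.

3500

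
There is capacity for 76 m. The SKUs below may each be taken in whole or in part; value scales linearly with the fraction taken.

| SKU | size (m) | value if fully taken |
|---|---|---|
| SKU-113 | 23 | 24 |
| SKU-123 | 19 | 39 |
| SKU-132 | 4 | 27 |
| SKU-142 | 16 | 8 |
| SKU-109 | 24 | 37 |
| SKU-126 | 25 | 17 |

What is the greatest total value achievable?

131.08

Rank by value-to-size ratio: SKU-132 27/4≈6.75, SKU-123 39/19≈2.05, SKU-109 37/24≈1.54, SKU-113 24/23≈1.04, SKU-126 17/25≈0.68, SKU-142 8/16≈0.5.
Take all of SKU-132 (4 m, value 27) → 72 m left.
All 19 m of SKU-123 fit (value 39) → 53 remain.
SKU-109: take in full, 24 m for value 37 → 29 left.
All 23 m of SKU-113 fit (value 24) → 6 remain.
Only 6 m remain; take 6/25 of SKU-126 for value 17×6/25 = 4.08.
Total value = 131.08.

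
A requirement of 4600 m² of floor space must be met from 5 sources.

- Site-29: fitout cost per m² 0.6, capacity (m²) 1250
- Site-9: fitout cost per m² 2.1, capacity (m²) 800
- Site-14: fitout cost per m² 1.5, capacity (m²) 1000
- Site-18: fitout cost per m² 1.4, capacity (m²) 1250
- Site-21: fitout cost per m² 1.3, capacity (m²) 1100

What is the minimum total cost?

Use sources in increasing cost order.
Site-29 (0.6): use full 1250 → 3350 m² to go.
Site-21 at 1.3: take all 1100 m² → 2250 still needed.
Take 1250 from Site-18 at 1.4 → need 1000 more.
Site-14 (1.5): use full 1000 → 0 m² to go.
Site-9: unused.
Cost = 1250×0.6 + 1100×1.3 + 1250×1.4 + 1000×1.5 = 5430.

5430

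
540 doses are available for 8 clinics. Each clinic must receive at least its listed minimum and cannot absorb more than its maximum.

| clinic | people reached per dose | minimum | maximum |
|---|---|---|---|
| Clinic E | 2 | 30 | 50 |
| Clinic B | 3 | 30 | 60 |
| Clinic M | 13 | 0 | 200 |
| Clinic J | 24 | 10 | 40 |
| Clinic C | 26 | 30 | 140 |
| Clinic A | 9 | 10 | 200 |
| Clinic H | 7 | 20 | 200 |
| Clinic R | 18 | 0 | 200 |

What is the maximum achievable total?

Meeting every minimum uses 30+30+0+10+30+10+20+0 = 130 doses, leaving 410.
Highest people reached per dose first: Clinic C 26 > Clinic J 24 > Clinic R 18 > Clinic M 13 > Clinic A 9 > Clinic H 7 > Clinic B 3 > Clinic E 2.
Give Clinic C 110 more to hit its cap of 140 — 300 left.
Clinic J takes 30 more to reach its cap of 40 — 270 left.
Clinic R: +200 to 200 (cap) — 70 left.
Clinic M: +70 (room for 200) → 70. Pool exhausted.
Total = 2×30 + 3×30 + 13×70 + 24×40 + 26×140 + 9×10 + 7×20 + 18×200 = 9490.

9490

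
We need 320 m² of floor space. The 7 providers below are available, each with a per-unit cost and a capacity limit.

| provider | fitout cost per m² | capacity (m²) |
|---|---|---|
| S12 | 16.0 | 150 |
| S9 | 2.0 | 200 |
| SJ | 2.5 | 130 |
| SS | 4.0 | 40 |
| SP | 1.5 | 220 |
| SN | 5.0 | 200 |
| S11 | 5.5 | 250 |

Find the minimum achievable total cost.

530

Cheapest first:
SP at 1.5: take all 220 m² ; 100 still needed.
S9 at 2.0: take 100 of its 200 ; requirement met.
SJ, SS, SN, S11, S12: unused.
Cost = 220×1.5 + 100×2.0 = 530.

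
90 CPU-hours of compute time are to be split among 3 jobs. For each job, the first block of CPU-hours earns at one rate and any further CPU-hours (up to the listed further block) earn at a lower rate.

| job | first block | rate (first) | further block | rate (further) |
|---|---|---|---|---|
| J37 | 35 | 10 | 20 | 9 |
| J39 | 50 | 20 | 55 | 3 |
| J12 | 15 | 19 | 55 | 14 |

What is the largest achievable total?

1635

Treat each block as its own option and order by rate: J39/tier1 20 > J12/tier1 19 > J12/tier2 14 > J37/tier1 10 > J37/tier2 9 > J39/tier2 3.
Fill J39 tier1 block (50 at 20) ; 40 left.
Fill J12 tier1 block (15 at 19) ; 25 left.
25 remain; put them into J12 tier2 at 14.
Total = 20×50 + 19×15 + 14×25 = 1635.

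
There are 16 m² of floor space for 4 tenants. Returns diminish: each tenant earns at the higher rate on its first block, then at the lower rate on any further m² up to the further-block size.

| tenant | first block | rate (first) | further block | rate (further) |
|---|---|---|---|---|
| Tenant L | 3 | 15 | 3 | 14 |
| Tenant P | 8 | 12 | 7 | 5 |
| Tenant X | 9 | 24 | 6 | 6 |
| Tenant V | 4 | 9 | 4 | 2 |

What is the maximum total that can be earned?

315

Order all 8 blocks by rate: Tenant X/first 24 > Tenant L/first 15 > Tenant L/second 14 > Tenant P/first 12 > Tenant V/first 9 > Tenant X/second 6 > Tenant P/second 5 > Tenant V/second 2.
Fill Tenant X first block (9 at 24) ; 7 left.
Tenant L first at 15: fill all 3 ; 4 left.
Fill Tenant L second block (3 at 14) ; 1 left.
Tenant P/first: +1 of 8 at 12; pool empty.
Total = 24×9 + 15×3 + 14×3 + 12×1 = 315.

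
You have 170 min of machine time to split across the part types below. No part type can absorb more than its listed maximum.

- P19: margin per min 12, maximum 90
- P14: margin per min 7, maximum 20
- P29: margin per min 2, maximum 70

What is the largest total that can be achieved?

Highest margin per min first: P19 12 > P14 7 > P29 2.
Give P19 90 to hit its cap of 90 ; 80 left.
P14 takes 20 to reach its cap of 20 ; 60 left.
Only 60 left; P29 takes them to reach 60.
Total = 12×90 + 7×20 + 2×60 = 1340.

1340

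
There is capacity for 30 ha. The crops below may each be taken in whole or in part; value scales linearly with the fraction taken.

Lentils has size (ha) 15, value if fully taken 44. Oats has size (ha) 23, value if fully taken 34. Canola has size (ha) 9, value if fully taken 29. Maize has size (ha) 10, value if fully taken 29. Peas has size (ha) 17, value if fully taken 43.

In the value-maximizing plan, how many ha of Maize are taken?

Sort by value density: Canola 29/9≈3.22, Lentils 44/15≈2.93, Maize 29/10≈2.9, Peas 43/17≈2.53, Oats 34/23≈1.48.
All 9 ha of Canola fit (value 29) ; 21 remain.
Lentils: take in full, 15 ha for value 44 ; 6 left.
6 ha left: a 6/10 share of Maize gives 29×6/10 = 17.4.

6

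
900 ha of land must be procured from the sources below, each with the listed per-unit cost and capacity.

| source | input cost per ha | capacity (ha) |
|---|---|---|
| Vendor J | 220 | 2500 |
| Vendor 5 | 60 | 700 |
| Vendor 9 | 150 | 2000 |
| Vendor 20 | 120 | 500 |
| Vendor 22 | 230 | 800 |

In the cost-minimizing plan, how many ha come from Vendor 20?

Fill from the cheapest source first.
Vendor 5 (60): use full 700 ; 200 ha to go.
Vendor 20 (120): take the remaining 200 ; done.
Vendor 9, Vendor J, Vendor 22: unused.

200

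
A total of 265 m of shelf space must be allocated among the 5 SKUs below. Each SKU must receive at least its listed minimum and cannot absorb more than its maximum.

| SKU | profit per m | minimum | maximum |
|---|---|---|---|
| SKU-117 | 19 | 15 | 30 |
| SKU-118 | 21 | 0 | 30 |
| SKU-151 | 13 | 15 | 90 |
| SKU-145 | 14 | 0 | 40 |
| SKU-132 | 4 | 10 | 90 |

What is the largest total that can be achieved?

Meeting every minimum uses 15+0+15+0+10 = 40 m, leaving 225.
Highest profit per m first: SKU-118 21 > SKU-117 19 > SKU-145 14 > SKU-151 13 > SKU-132 4.
SKU-118: +30 to 30 (cap) → 195 left.
SKU-117: +15 to 30 (cap) → 180 left.
SKU-145 takes 40 more to reach its cap of 40 → 140 left.
Give SKU-151 75 more to hit its cap of 90 → 65 left.
SKU-132 has room for 80 more but only 65 remain, so it gets 75.
Total = 19×30 + 21×30 + 13×90 + 14×40 + 4×75 = 3230.

3230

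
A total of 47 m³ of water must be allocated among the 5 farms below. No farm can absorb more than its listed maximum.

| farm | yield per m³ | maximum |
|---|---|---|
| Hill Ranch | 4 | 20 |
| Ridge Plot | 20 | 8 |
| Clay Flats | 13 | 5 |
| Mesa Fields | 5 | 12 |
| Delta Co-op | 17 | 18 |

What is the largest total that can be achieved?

607

Rank by yield per m³: Ridge Plot 20 > Delta Co-op 17 > Clay Flats 13 > Mesa Fields 5 > Hill Ranch 4.
Give Ridge Plot 8 to hit its cap of 8 — 39 left.
Delta Co-op: +18 to 18 (cap) — 21 left.
Clay Flats: +5 to 5 (cap) — 16 left.
Mesa Fields takes 12 to reach its cap of 12 — 4 left.
Hill Ranch: +4 (room for 20) → 4. Pool exhausted.
Total = 4×4 + 20×8 + 13×5 + 5×12 + 17×18 = 607.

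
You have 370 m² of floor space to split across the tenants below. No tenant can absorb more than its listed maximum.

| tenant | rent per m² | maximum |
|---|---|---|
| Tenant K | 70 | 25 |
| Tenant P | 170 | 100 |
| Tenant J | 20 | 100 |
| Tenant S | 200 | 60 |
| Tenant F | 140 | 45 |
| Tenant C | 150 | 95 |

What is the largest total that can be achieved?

52200

Highest rent per m² first: Tenant S 200 > Tenant P 170 > Tenant C 150 > Tenant F 140 > Tenant K 70 > Tenant J 20.
Tenant S: +60 to 60 (cap) → 310 left.
Give Tenant P 100 to hit its cap of 100 → 210 left.
Tenant C takes 95 to reach its cap of 95 → 115 left.
Tenant F: +45 to 45 (cap) → 70 left.
Give Tenant K 25 to hit its cap of 25 → 45 left.
Only 45 left; Tenant J takes them to reach 45.
Total = 70×25 + 170×100 + 20×45 + 200×60 + 140×45 + 150×95 = 52200.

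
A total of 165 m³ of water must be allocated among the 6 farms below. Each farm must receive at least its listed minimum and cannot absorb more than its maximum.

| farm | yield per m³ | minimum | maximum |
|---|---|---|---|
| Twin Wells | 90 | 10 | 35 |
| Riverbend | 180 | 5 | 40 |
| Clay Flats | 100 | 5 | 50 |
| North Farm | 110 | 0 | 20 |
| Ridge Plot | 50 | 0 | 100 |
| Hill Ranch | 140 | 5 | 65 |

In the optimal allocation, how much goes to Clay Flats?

Meeting every minimum uses 10+5+5+0+0+5 = 25 m³, leaving 140.
Order the farms by yield per m³: Riverbend 180 > Hill Ranch 140 > North Farm 110 > Clay Flats 100 > Twin Wells 90 > Ridge Plot 50.
Riverbend takes 35 more to reach its cap of 40 ; 105 left.
Hill Ranch takes 60 more to reach its cap of 65 ; 45 left.
Give North Farm 20 more to hit its cap of 20 ; 25 left.
Only 25 left; Clay Flats takes them to reach 30.

30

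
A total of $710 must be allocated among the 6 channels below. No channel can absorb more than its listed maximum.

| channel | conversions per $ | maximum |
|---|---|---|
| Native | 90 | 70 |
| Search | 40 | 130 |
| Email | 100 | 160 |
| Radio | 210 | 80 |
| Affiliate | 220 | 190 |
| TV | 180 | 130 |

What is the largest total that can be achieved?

Highest conversions per $ first: Affiliate 220 > Radio 210 > TV 180 > Email 100 > Native 90 > Search 40.
Affiliate: +190 to 190 (cap) → 520 left.
Give Radio 80 to hit its cap of 80 → 440 left.
TV: +130 to 130 (cap) → 310 left.
Email: +160 to 160 (cap) → 150 left.
Native takes 70 to reach its cap of 70 → 80 left.
Search: +80 (room for 130) → 80. Pool exhausted.
Total = 90×70 + 40×80 + 100×160 + 210×80 + 220×190 + 180×130 = 107500.

107500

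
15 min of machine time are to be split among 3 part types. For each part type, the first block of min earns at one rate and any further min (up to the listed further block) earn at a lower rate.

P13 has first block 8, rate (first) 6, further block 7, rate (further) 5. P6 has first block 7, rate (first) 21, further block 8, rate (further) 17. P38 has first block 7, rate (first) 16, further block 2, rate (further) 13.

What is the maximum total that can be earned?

Treat each block as its own option and order by rate: P6/first 21 > P6/second 17 > P38/first 16 > P38/second 13 > P13/first 6 > P13/second 5.
P6 first at 21: fill all 7 ; 8 left.
P6 second at 17: fill all 8 ; 0 left.
Total = 21×7 + 17×8 = 283.

283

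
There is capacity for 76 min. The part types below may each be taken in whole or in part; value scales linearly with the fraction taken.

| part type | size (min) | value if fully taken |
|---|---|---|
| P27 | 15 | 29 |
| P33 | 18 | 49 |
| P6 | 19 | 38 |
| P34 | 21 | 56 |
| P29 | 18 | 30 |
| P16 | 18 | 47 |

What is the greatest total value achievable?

190

Sort by value density: P33 49/18≈2.72, P34 56/21≈2.67, P16 47/18≈2.61, P6 38/19≈2, P27 29/15≈1.93, P29 30/18≈1.67.
All 18 min of P33 fit (value 49) — 58 remain.
P34: take in full, 21 min for value 56 — 37 left.
P16: take in full, 18 min for value 47 — 19 left.
P6: take in full, 19 min for value 38 — 0 left.
Total value = 190.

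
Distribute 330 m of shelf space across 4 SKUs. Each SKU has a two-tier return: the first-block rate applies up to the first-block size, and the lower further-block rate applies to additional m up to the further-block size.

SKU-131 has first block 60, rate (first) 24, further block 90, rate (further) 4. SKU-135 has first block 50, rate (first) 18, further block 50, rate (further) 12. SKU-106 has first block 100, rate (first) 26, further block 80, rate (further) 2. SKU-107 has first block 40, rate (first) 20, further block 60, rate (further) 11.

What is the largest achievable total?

6670

Rank every tier by rate: SKU-106/tier1 26 > SKU-131/tier1 24 > SKU-107/tier1 20 > SKU-135/tier1 18 > SKU-135/tier2 12 > SKU-107/tier2 11 > SKU-131/tier2 4 > SKU-106/tier2 2.
Fill SKU-106 tier1 block (100 at 26) → 230 left.
SKU-131/tier1 (24): +60 → 170 left.
Fill SKU-107 tier1 block (40 at 20) → 130 left.
SKU-135 tier1 at 18: fill all 50 → 80 left.
Fill SKU-135 tier2 block (50 at 12) → 30 left.
SKU-107/tier2: +30 of 60 at 11; pool empty.
Total = 26×100 + 24×60 + 20×40 + 18×50 + 12×50 + 11×30 = 6670.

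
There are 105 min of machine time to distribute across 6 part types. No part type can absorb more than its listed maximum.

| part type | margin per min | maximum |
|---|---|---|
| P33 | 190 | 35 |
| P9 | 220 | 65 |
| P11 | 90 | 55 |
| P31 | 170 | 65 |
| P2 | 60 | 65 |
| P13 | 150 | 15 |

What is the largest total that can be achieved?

21800

Highest margin per min first: P9 220 > P33 190 > P31 170 > P13 150 > P11 90 > P2 60.
P9: +65 to 65 (cap) → 40 left.
P33 takes 35 to reach its cap of 35 → 5 left.
P31 has room for 65 but only 5 remain, so it gets 5.
Total = 190×35 + 220×65 + 170×5 = 21800.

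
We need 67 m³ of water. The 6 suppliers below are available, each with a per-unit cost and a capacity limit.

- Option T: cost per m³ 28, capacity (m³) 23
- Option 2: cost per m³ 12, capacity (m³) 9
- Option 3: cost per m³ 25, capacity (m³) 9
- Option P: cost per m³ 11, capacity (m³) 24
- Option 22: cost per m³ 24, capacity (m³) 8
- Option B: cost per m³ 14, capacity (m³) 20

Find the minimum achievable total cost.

Fill from the cheapest supplier first.
Option P at 11: take all 24 m³ ; 43 still needed.
Take 9 from Option 2 at 12 ; need 34 more.
Option B at 14: take all 20 m³ ; 14 still needed.
Take 8 from Option 22 at 24 ; need 6 more.
Option 3 at 25: take 6 of its 9 ; requirement met.
Option T: unused.
Cost = 24×11 + 9×12 + 20×14 + 8×24 + 6×25 = 994.

994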